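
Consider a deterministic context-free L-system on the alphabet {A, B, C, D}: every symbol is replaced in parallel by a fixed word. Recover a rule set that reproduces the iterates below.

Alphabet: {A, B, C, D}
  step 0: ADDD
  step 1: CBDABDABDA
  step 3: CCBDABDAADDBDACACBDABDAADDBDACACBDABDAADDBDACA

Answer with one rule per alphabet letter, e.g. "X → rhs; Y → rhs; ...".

  step 0 ⇒ step 1: ADDD ⇒ C·BDA·BDA·BDA
    A ↦ C
    D ↦ BDA
    B ↦ ADD  (constrained at step 1)
    C ↦ A  (constrained at step 1)

A->C, B->ADD, C->A, D->BDA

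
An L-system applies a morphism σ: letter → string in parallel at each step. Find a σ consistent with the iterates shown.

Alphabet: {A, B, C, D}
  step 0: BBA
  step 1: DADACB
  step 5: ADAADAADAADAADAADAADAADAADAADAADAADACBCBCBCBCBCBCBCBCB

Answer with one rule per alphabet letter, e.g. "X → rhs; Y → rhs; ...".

A->CB, B->DA, C->A, D->CB

  step 0 ⇒ step 1: BBA ⇒ DA·DA·CB
    A ↦ CB
    B ↦ DA
    C ↦ A  (constrained at step 1)
    D ↦ CB  (constrained at step 1)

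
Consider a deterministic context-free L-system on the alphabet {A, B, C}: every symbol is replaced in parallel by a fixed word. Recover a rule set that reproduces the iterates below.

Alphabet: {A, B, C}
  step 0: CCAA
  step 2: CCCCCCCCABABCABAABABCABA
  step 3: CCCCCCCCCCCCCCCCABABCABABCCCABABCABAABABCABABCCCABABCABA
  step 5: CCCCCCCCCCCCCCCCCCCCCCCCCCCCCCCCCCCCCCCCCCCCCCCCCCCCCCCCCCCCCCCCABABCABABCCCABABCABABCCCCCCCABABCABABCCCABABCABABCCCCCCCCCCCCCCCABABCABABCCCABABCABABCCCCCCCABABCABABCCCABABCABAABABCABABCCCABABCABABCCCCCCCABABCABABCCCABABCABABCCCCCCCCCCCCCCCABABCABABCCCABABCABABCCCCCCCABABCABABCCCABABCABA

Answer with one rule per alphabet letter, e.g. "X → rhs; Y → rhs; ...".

  step 2 ⇒ step 3: CCCCCCCCABABCABAABABCABA ⇒ CC·CC·CC·CC·CC·CC·CC·CC·ABA·BC·ABA·BC·CC·ABA·BC·ABA·ABA·BC·ABA·BC·CC·ABA·BC·ABA
    A ↦ ABA
    B ↦ BC
    C ↦ CC

A->ABA, B->BC, C->CC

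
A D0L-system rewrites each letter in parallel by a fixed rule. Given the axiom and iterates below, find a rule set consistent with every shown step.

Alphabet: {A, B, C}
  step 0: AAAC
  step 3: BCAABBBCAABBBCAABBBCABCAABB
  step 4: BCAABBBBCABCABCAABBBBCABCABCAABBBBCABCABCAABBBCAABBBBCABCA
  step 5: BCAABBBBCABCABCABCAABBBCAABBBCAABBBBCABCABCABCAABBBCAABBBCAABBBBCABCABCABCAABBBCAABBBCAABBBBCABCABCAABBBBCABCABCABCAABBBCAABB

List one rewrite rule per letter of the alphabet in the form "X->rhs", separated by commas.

A->B, B->BCA, C->AB

  step 4 ⇒ step 5: BCAABBBBCABCABCAABBBBCABCABCAABBBBCABCABCAABBBCAABBBBCABCA ⇒ BCA·AB·B·B·BCA·BCA·BCA·BCA·AB·B·BCA·AB·B·BCA·AB·B·B·BCA·BCA·BCA·BCA·AB·B·BCA·AB·B·BCA·AB·B·B·BCA·BCA·BCA·BCA·AB·B·BCA·AB·B·BCA·AB·B·B·BCA·BCA·BCA·AB·B·B·BCA·BCA·BCA·BCA·AB·B·BCA·AB·B
    A ↦ B
    B ↦ BCA
    C ↦ AB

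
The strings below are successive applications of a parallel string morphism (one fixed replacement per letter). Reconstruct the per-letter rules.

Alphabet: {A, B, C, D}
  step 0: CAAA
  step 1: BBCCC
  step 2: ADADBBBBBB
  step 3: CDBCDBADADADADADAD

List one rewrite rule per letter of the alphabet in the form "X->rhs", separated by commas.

A->C, B->AD, C->BB, D->DB

  step 2 ⇒ step 3: ADADBBBBBB ⇒ C·DB·C·DB·AD·AD·AD·AD·AD·AD
    A ↦ C
    B ↦ AD
    D ↦ DB
  step 0 ⇒ step 1: CAAA ⇒ BB·C·C·C
    C ↦ BB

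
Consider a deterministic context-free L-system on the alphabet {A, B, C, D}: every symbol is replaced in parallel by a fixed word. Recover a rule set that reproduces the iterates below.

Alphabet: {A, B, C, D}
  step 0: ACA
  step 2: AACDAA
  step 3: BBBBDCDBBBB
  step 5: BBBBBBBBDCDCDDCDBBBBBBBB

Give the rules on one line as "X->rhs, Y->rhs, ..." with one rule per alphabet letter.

A->BB, B->A, C->D, D->CD

  step 2 ⇒ step 3: AACDAA ⇒ BB·BB·D·CD·BB·BB
    A ↦ BB
    C ↦ D
    D ↦ CD
    B ↦ A  (constrained at step 3)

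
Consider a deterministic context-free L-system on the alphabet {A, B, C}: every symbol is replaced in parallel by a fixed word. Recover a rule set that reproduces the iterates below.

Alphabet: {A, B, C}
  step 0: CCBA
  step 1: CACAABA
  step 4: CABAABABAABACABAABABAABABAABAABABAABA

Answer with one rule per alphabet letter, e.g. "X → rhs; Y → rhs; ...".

A->BA, B->A, C->CA

  step 0 ⇒ step 1: CCBA ⇒ CA·CA·A·BA
    A ↦ BA
    B ↦ A
    C ↦ CA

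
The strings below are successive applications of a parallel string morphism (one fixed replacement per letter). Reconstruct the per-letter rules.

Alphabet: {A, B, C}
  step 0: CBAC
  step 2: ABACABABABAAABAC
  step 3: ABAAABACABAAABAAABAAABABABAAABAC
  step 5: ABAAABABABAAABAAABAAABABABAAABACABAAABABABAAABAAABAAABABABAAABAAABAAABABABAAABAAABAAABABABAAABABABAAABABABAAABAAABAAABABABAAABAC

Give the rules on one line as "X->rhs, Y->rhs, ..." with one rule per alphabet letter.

  step 2 ⇒ step 3: ABACABABABAAABAC ⇒ AB·AA·AB·AC·AB·AA·AB·AA·AB·AA·AB·AB·AB·AA·AB·AC
    A ↦ AB
    B ↦ AA
    C ↦ AC

A->AB, B->AA, C->AC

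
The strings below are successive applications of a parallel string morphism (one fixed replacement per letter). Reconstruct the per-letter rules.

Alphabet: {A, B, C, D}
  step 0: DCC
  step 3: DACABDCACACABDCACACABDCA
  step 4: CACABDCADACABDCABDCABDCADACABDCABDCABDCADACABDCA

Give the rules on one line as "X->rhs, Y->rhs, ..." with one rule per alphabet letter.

A->CA, B->DA, C->BD, D->CA

  step 3 ⇒ step 4: DACABDCACACABDCACACABDCA ⇒ CA·CA·BD·CA·DA·CA·BD·CA·BD·CA·BD·CA·DA·CA·BD·CA·BD·CA·BD·CA·DA·CA·BD·CA
    A ↦ CA
    B ↦ DA
    C ↦ BD
    D ↦ CA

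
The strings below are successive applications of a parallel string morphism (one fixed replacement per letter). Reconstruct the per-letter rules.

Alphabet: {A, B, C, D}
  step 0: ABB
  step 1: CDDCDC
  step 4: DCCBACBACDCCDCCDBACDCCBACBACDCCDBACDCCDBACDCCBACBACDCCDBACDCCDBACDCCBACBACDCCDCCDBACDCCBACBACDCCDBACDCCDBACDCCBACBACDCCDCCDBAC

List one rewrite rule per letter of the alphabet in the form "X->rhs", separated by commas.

  step 0 ⇒ step 1: ABB ⇒ CD·DC·DC
    A ↦ CD
    B ↦ DC
    C ↦ BAC  (constrained at step 1)
    D ↦ DCC  (constrained at step 1)

A->CD, B->DC, C->BAC, D->DCC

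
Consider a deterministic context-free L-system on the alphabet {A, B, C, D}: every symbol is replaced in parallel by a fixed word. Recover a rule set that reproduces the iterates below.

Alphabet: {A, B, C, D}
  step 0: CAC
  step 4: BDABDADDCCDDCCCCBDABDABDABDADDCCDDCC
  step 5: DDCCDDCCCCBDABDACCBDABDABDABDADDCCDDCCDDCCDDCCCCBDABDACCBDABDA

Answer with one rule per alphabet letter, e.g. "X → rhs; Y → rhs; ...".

  step 4 ⇒ step 5: BDABDADDCCDDCCCCBDABDABDABDADDCCDDCC ⇒ DD·C·C·DD·C·C·C·C·BDA·BDA·C·C·BDA·BDA·BDA·BDA·DD·C·C·DD·C·C·DD·C·C·DD·C·C·C·C·BDA·BDA·C·C·BDA·BDA
    A ↦ C
    B ↦ DD
    C ↦ BDA
    D ↦ C

A->C, B->DD, C->BDA, D->C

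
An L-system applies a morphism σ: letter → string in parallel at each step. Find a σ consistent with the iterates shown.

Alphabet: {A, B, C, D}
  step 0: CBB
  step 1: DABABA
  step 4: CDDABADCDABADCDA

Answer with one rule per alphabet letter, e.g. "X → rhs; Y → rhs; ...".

  step 0 ⇒ step 1: CBB ⇒ DA·BA·BA
    B ↦ BA
    C ↦ DA
    A ↦ D  (constrained at step 1)
    D ↦ C  (constrained at step 1)

A->D, B->BA, C->DA, D->C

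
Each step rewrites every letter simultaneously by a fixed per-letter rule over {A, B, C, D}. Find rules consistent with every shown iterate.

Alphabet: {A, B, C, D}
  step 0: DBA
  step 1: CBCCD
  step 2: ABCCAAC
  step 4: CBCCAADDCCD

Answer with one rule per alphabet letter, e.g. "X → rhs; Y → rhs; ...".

A->D, B->BCC, C->A, D->C

  step 1 ⇒ step 2: CBCCD ⇒ A·BCC·A·A·C
    B ↦ BCC
    C ↦ A
    D ↦ C
  step 0 ⇒ step 1: DBA ⇒ C·BCC·D
    A ↦ D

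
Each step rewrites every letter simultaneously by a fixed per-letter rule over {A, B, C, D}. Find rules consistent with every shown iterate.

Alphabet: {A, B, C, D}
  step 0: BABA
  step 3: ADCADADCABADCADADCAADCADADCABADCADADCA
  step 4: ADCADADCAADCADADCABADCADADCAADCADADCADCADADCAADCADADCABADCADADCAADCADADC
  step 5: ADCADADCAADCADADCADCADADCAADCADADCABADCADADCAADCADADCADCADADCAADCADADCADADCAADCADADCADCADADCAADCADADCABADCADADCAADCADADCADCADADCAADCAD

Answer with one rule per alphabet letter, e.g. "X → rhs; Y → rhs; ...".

  step 4 ⇒ step 5: ADCADADCAADCADADCABADCADADCAADCADADCADCADADCAADCADADCABADCADADCAADCADADC ⇒ ADC·A·D·ADC·A·ADC·A·D·ADC·ADC·A·D·ADC·A·ADC·A·D·ADC·AB·ADC·A·D·ADC·A·ADC·A·D·ADC·ADC·A·D·ADC·A·ADC·A·D·ADC·A·D·ADC·A·ADC·A·D·ADC·ADC·A·D·ADC·A·ADC·A·D·ADC·AB·ADC·A·D·ADC·A·ADC·A·D·ADC·ADC·A·D·ADC·A·ADC·A·D
    A ↦ ADC
    B ↦ AB
    C ↦ D
    D ↦ A

A->ADC, B->AB, C->D, D->A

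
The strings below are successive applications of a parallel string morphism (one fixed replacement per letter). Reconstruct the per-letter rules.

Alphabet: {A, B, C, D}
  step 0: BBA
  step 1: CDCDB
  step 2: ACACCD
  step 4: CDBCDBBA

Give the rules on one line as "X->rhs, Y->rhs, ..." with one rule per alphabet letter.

  step 1 ⇒ step 2: CDCDB ⇒ A·C·A·C·CD
    B ↦ CD
    C ↦ A
    D ↦ C
  step 0 ⇒ step 1: BBA ⇒ CD·CD·B
    A ↦ B

A->B, B->CD, C->A, D->C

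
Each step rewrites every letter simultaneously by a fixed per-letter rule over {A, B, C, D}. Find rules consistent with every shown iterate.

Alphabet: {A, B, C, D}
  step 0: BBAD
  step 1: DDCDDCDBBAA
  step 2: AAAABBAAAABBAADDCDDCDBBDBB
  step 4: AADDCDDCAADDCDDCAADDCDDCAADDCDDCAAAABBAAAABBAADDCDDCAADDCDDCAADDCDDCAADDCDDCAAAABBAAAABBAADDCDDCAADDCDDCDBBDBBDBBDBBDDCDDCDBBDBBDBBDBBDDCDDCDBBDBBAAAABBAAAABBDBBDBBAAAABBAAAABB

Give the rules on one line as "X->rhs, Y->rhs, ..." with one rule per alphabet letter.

  step 1 ⇒ step 2: DDCDDCDBBAA ⇒ AA·AA·BB·AA·AA·BB·AA·DDC·DDC·DBB·DBB
    A ↦ DBB
    B ↦ DDC
    C ↦ BB
    D ↦ AA

A->DBB, B->DDC, C->BB, D->AA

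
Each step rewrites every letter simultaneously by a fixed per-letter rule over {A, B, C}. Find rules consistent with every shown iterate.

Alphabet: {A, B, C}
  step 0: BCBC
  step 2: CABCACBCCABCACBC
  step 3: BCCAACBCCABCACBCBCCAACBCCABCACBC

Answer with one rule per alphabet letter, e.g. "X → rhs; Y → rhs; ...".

  step 2 ⇒ step 3: CABCACBCCABCACBC ⇒ BC·CA·AC·BC·CA·BC·AC·BC·BC·CA·AC·BC·CA·BC·AC·BC
    A ↦ CA
    B ↦ AC
    C ↦ BC

A->CA, B->AC, C->BC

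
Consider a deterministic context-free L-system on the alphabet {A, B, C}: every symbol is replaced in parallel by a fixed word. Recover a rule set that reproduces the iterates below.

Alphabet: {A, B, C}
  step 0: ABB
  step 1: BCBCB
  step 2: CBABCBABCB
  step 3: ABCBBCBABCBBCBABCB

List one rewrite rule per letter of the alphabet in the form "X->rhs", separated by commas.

  step 2 ⇒ step 3: CBABCBABCB ⇒ AB·CB·B·CB·AB·CB·B·CB·AB·CB
    A ↦ B
    B ↦ CB
    C ↦ AB

A->B, B->CB, C->AB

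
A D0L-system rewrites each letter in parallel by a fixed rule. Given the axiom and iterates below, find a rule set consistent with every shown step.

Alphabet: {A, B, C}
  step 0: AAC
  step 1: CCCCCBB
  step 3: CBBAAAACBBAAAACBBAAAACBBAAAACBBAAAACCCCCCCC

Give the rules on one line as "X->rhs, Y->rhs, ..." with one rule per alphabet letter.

A->CC, B->AA, C->CBB

  step 0 ⇒ step 1: AAC ⇒ CC·CC·CBB
    A ↦ CC
    C ↦ CBB
    B ↦ AA  (constrained at step 1)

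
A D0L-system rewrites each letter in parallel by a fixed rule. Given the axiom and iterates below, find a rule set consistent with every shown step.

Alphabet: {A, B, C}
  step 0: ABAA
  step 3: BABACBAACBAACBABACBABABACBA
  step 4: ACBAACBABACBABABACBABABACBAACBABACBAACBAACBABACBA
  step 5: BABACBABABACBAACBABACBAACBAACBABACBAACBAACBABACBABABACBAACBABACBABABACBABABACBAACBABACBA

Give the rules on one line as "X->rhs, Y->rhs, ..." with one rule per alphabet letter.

A->BA, B->AC, C->B

  step 4 ⇒ step 5: ACBAACBABACBABABACBABABACBAACBABACBAACBAACBABACBA ⇒ BA·B·AC·BA·BA·B·AC·BA·AC·BA·B·AC·BA·AC·BA·AC·BA·B·AC·BA·AC·BA·AC·BA·B·AC·BA·BA·B·AC·BA·AC·BA·B·AC·BA·BA·B·AC·BA·BA·B·AC·BA·AC·BA·B·AC·BA
    A ↦ BA
    B ↦ AC
    C ↦ B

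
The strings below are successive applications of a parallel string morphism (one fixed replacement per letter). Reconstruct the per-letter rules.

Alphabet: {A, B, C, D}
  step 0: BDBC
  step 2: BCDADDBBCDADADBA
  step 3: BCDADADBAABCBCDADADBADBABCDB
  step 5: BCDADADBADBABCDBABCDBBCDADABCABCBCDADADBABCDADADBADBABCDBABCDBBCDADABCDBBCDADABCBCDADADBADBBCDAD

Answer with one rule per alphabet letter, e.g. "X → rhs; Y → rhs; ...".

A->DB, B->BC, C->DAD, D->A

  step 2 ⇒ step 3: BCDADDBBCDADADBA ⇒ BC·DAD·A·DB·A·A·BC·BC·DAD·A·DB·A·DB·A·BC·DB
    A ↦ DB
    B ↦ BC
    C ↦ DAD
    D ↦ A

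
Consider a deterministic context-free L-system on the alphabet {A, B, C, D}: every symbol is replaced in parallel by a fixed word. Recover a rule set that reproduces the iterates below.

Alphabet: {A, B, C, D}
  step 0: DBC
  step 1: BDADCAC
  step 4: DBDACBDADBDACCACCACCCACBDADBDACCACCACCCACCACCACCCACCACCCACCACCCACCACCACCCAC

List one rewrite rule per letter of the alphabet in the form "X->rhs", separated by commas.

A->C, B->D, C->CAC, D->BDA

  step 0 ⇒ step 1: DBC ⇒ BDA·D·CAC
    B ↦ D
    C ↦ CAC
    D ↦ BDA
    A ↦ C  (constrained at step 1)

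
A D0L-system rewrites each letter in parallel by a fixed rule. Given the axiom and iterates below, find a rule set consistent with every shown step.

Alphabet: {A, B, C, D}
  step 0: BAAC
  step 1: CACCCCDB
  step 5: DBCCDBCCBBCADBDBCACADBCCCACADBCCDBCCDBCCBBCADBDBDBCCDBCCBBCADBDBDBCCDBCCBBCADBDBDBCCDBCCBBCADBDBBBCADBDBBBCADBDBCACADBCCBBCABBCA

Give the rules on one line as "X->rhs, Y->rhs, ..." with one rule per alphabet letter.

A->CC, B->CA, C->DB, D->BB

  step 0 ⇒ step 1: BAAC ⇒ CA·CC·CC·DB
    A ↦ CC
    B ↦ CA
    C ↦ DB
    D ↦ BB  (constrained at step 1)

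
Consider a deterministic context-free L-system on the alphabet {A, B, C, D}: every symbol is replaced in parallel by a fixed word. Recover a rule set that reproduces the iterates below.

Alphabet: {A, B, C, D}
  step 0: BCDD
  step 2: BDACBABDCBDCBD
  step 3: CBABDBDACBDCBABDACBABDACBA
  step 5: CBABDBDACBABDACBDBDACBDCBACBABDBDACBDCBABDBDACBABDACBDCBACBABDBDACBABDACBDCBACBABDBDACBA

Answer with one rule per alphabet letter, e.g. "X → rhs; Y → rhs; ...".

A->BD, B->C, C->BDA, D->BA

  step 2 ⇒ step 3: BDACBABDCBDCBD ⇒ C·BA·BD·BDA·C·BD·C·BA·BDA·C·BA·BDA·C·BA
    A ↦ BD
    B ↦ C
    C ↦ BDA
    D ↦ BA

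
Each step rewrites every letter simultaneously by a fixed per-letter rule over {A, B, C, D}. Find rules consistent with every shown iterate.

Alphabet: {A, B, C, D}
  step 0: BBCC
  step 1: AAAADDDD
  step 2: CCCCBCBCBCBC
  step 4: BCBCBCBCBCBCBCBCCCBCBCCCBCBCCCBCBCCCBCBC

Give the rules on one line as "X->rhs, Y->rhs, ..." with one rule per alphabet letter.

  step 1 ⇒ step 2: AAAADDDD ⇒ C·C·C·C·BC·BC·BC·BC
    A ↦ C
    D ↦ BC
  step 0 ⇒ step 1: BBCC ⇒ AA·AA·DD·DD
    B ↦ AA
  step 0 ⇒ step 1: BBCC ⇒ AA·AA·DD·DD
    C ↦ DD

A->C, B->AA, C->DD, D->BC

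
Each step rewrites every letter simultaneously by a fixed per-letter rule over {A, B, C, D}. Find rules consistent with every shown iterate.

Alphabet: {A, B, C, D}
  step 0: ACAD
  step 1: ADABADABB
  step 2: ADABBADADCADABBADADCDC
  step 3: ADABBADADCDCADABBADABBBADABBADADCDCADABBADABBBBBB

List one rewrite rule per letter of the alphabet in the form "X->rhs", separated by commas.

A->ADA, B->DC, C->B, D->BB

  step 2 ⇒ step 3: ADABBADADCADABBADADCDC ⇒ ADA·BB·ADA·DC·DC·ADA·BB·ADA·BB·B·ADA·BB·ADA·DC·DC·ADA·BB·ADA·BB·B·BB·B
    A ↦ ADA
    B ↦ DC
    C ↦ B
    D ↦ BB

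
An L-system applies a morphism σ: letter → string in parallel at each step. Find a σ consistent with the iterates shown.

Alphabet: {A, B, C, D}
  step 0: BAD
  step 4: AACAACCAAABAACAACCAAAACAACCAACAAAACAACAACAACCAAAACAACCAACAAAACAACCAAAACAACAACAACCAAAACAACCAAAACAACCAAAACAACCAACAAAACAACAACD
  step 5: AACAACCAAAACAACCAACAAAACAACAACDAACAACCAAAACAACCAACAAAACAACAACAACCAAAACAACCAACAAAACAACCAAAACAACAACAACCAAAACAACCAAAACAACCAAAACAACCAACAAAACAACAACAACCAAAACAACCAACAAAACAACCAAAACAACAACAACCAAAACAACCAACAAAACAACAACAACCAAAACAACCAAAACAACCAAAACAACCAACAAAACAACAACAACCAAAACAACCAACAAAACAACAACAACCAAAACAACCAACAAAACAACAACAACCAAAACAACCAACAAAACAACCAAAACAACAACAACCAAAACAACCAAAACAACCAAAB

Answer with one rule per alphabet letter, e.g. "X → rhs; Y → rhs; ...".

A->AAC, B->D, C->CAA, D->AB

  step 4 ⇒ step 5: AACAACCAAABAACAACCAAAACAACCAACAAAACAACAACAACCAAAACAACCAACAAAACAACCAAAACAACAACAACCAAAACAACCAAAACAACCAAAACAACCAACAAAACAACAACD ⇒ AAC·AAC·CAA·AAC·AAC·CAA·CAA·AAC·AAC·AAC·D·AAC·AAC·CAA·AAC·AAC·CAA·CAA·AAC·AAC·AAC·AAC·CAA·AAC·AAC·CAA·CAA·AAC·AAC·CAA·AAC·AAC·AAC·AAC·CAA·AAC·AAC·CAA·AAC·AAC·CAA·AAC·AAC·CAA·CAA·AAC·AAC·AAC·AAC·CAA·AAC·AAC·CAA·CAA·AAC·AAC·CAA·AAC·AAC·AAC·AAC·CAA·AAC·AAC·CAA·CAA·AAC·AAC·AAC·AAC·CAA·AAC·AAC·CAA·AAC·AAC·CAA·AAC·AAC·CAA·CAA·AAC·AAC·AAC·AAC·CAA·AAC·AAC·CAA·CAA·AAC·AAC·AAC·AAC·CAA·AAC·AAC·CAA·CAA·AAC·AAC·AAC·AAC·CAA·AAC·AAC·CAA·CAA·AAC·AAC·CAA·AAC·AAC·AAC·AAC·CAA·AAC·AAC·CAA·AAC·AAC·CAA·AB
    A ↦ AAC
    B ↦ D
    C ↦ CAA
    D ↦ AB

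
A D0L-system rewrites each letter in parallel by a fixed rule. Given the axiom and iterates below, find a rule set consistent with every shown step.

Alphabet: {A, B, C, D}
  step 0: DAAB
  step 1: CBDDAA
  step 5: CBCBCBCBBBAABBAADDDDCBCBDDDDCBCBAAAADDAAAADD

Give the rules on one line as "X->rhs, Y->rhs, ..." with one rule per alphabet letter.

  step 0 ⇒ step 1: DAAB ⇒ CB·D·D·AA
    A ↦ D
    B ↦ AA
    D ↦ CB
    C ↦ BB  (constrained at step 1)

A->D, B->AA, C->BB, D->CB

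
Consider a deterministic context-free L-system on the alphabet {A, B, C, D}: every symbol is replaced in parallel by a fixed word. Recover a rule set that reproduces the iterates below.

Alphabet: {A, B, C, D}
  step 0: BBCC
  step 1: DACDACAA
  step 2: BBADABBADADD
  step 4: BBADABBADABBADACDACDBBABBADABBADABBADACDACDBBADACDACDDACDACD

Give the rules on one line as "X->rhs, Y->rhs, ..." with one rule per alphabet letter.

A->D, B->DAC, C->A, D->BBA

  step 1 ⇒ step 2: DACDACAA ⇒ BBA·D·A·BBA·D·A·D·D
    A ↦ D
    C ↦ A
    D ↦ BBA
  step 0 ⇒ step 1: BBCC ⇒ DAC·DAC·A·A
    B ↦ DAC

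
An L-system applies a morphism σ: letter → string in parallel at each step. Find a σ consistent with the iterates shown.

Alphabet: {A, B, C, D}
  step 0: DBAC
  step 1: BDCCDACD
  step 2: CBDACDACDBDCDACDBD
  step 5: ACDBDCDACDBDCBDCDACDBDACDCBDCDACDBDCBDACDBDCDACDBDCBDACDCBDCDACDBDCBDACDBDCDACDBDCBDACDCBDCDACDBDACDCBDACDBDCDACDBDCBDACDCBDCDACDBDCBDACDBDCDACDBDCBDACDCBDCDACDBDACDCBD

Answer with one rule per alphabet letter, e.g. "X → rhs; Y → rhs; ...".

  step 1 ⇒ step 2: BDCCDACD ⇒ C·BD·ACD·ACD·BD·CD·ACD·BD
    A ↦ CD
    B ↦ C
    C ↦ ACD
    D ↦ BD

A->CD, B->C, C->ACD, D->BD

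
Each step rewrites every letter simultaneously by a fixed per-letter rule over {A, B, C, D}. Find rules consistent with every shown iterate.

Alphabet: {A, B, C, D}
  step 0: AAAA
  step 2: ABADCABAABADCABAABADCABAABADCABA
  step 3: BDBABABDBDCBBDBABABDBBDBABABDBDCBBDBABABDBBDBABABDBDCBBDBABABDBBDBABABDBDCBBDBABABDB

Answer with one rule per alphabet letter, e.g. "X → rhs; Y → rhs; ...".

A->BDB, B->ABA, C->B, D->DC

  step 2 ⇒ step 3: ABADCABAABADCABAABADCABAABADCABA ⇒ BDB·ABA·BDB·DC·B·BDB·ABA·BDB·BDB·ABA·BDB·DC·B·BDB·ABA·BDB·BDB·ABA·BDB·DC·B·BDB·ABA·BDB·BDB·ABA·BDB·DC·B·BDB·ABA·BDB
    A ↦ BDB
    B ↦ ABA
    C ↦ B
    D ↦ DC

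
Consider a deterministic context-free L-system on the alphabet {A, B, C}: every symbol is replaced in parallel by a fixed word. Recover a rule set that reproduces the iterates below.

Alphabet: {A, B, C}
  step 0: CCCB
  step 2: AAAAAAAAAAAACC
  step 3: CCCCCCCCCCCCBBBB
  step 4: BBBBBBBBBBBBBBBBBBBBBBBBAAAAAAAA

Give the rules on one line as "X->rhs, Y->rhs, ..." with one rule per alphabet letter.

  step 3 ⇒ step 4: CCCCCCCCCCCCBBBB ⇒ BB·BB·BB·BB·BB·BB·BB·BB·BB·BB·BB·BB·AA·AA·AA·AA
    B ↦ AA
    C ↦ BB
  step 2 ⇒ step 3: AAAAAAAAAAAACC ⇒ C·C·C·C·C·C·C·C·C·C·C·C·BB·BB
    A ↦ C

A->C, B->AA, C->BB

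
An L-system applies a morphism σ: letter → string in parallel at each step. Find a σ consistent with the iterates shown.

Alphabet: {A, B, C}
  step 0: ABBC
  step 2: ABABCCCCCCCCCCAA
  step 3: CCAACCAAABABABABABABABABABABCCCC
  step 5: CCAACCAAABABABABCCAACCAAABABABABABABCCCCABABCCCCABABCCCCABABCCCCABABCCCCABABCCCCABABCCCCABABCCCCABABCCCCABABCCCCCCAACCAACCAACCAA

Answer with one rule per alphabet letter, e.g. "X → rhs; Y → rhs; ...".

A->CC, B->AA, C->AB

  step 2 ⇒ step 3: ABABCCCCCCCCCCAA ⇒ CC·AA·CC·AA·AB·AB·AB·AB·AB·AB·AB·AB·AB·AB·CC·CC
    A ↦ CC
    B ↦ AA
    C ↦ AB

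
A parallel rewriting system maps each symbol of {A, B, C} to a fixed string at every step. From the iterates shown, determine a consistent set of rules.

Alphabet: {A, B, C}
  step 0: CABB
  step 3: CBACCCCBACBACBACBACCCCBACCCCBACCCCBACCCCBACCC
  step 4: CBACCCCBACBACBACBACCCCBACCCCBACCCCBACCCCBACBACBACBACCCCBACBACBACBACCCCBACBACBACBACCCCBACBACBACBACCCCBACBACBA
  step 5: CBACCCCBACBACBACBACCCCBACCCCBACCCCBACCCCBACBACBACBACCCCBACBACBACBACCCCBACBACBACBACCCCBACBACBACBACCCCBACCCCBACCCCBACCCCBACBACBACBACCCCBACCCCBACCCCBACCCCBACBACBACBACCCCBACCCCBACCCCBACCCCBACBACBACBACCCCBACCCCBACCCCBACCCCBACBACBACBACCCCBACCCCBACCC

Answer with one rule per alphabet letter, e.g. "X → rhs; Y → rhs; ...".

  step 4 ⇒ step 5: CBACCCCBACBACBACBACCCCBACCCCBACCCCBACCCCBACBACBACBACCCCBACBACBACBACCCCBACBACBACBACCCCBACBACBACBACCCCBACBACBA ⇒ CBA·CC·C·CBA·CBA·CBA·CBA·CC·C·CBA·CC·C·CBA·CC·C·CBA·CC·C·CBA·CBA·CBA·CBA·CC·C·CBA·CBA·CBA·CBA·CC·C·CBA·CBA·CBA·CBA·CC·C·CBA·CBA·CBA·CBA·CC·C·CBA·CC·C·CBA·CC·C·CBA·CC·C·CBA·CBA·CBA·CBA·CC·C·CBA·CC·C·CBA·CC·C·CBA·CC·C·CBA·CBA·CBA·CBA·CC·C·CBA·CC·C·CBA·CC·C·CBA·CC·C·CBA·CBA·CBA·CBA·CC·C·CBA·CC·C·CBA·CC·C·CBA·CC·C·CBA·CBA·CBA·CBA·CC·C·CBA·CC·C·CBA·CC·C
    A ↦ C
    B ↦ CC
    C ↦ CBA

A->C, B->CC, C->CBA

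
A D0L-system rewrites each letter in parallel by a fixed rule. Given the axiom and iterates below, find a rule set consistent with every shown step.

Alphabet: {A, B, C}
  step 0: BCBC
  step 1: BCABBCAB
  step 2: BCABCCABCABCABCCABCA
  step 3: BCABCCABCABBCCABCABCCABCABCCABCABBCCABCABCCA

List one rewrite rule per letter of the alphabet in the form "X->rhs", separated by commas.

  step 2 ⇒ step 3: BCABCCABCABCABCCABCA ⇒ BCA·B·CCA·BCA·B·B·CCA·BCA·B·CCA·BCA·B·CCA·BCA·B·B·CCA·BCA·B·CCA
    A ↦ CCA
    B ↦ BCA
    C ↦ B

A->CCA, B->BCA, C->B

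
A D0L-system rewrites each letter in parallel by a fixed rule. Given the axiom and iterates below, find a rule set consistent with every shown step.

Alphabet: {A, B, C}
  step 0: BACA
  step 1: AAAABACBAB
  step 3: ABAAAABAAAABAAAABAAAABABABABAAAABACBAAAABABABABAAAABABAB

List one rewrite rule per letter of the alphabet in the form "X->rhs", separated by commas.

  step 0 ⇒ step 1: BACA ⇒ AAA·AB·ACB·AB
    A ↦ AB
    B ↦ AAA
    C ↦ ACB

A->AB, B->AAA, C->ACB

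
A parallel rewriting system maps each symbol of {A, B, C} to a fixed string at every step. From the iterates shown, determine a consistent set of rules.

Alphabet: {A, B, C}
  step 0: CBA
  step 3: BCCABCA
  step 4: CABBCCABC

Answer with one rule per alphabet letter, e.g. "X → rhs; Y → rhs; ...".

  step 3 ⇒ step 4: BCCABCA ⇒ CA·B·B·C·CA·B·C
    A ↦ C
    B ↦ CA
    C ↦ B

A->C, B->CA, C->B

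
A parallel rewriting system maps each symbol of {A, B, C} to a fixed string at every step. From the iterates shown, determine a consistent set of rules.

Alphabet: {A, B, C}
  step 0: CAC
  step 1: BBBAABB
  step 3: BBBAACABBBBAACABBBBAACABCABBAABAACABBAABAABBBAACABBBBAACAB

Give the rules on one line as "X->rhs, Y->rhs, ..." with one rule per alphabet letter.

  step 0 ⇒ step 1: CAC ⇒ BB·BAA·BB
    A ↦ BAA
    C ↦ BB
    B ↦ CAB  (constrained at step 1)

A->BAA, B->CAB, C->BB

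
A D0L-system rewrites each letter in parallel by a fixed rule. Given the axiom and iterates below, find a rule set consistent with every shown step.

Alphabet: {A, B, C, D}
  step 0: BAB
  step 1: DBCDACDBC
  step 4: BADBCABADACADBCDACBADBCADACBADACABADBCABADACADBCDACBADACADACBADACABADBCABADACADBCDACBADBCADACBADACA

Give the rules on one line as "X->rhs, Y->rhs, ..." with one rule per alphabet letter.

A->DAC, B->DBC, C->A, D->BA

  step 0 ⇒ step 1: BAB ⇒ DBC·DAC·DBC
    A ↦ DAC
    B ↦ DBC
    C ↦ A  (constrained at step 1)
    D ↦ BA  (constrained at step 1)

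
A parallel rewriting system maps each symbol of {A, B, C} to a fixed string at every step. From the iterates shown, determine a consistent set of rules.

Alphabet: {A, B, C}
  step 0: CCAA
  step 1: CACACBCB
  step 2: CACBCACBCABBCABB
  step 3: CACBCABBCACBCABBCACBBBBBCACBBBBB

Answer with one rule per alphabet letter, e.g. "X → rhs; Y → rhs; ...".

  step 2 ⇒ step 3: CACBCACBCABBCABB ⇒ CA·CB·CA·BB·CA·CB·CA·BB·CA·CB·BB·BB·CA·CB·BB·BB
    A ↦ CB
    B ↦ BB
    C ↦ CA

A->CB, B->BB, C->CA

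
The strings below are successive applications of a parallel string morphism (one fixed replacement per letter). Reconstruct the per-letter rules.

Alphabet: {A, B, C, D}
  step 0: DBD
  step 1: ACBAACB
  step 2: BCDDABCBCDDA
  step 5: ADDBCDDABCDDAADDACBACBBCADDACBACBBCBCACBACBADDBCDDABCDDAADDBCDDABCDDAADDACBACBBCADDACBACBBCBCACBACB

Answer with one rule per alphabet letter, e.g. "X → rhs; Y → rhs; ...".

  step 1 ⇒ step 2: ACBAACB ⇒ BC·DD·A·BC·BC·DD·A
    A ↦ BC
    B ↦ A
    C ↦ DD
  step 0 ⇒ step 1: DBD ⇒ ACB·A·ACB
    D ↦ ACB

A->BC, B->A, C->DD, D->ACB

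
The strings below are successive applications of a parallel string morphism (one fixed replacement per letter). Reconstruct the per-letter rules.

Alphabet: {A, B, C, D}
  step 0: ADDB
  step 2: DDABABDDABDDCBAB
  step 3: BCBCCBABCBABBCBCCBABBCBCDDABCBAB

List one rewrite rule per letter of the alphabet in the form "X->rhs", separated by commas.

  step 2 ⇒ step 3: DDABABDDABDDCBAB ⇒ BC·BC·CB·AB·CB·AB·BC·BC·CB·AB·BC·BC·DD·AB·CB·AB
    A ↦ CB
    B ↦ AB
    C ↦ DD
    D ↦ BC

A->CB, B->AB, C->DD, D->BC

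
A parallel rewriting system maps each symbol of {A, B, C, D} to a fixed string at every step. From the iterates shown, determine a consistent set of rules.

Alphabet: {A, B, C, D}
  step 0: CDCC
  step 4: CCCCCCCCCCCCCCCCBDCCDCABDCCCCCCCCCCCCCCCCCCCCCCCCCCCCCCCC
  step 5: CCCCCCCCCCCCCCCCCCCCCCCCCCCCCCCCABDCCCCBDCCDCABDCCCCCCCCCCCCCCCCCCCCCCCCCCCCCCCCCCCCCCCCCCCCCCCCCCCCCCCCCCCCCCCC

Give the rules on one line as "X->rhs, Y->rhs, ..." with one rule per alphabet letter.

  step 4 ⇒ step 5: CCCCCCCCCCCCCCCCBDCCDCABDCCCCCCCCCCCCCCCCCCCCCCCCCCCCCCCC ⇒ CC·CC·CC·CC·CC·CC·CC·CC·CC·CC·CC·CC·CC·CC·CC·CC·A·BD·CC·CC·BD·CC·DC·A·BD·CC·CC·CC·CC·CC·CC·CC·CC·CC·CC·CC·CC·CC·CC·CC·CC·CC·CC·CC·CC·CC·CC·CC·CC·CC·CC·CC·CC·CC·CC·CC·CC
    A ↦ DC
    B ↦ A
    C ↦ CC
    D ↦ BD

A->DC, B->A, C->CC, D->BD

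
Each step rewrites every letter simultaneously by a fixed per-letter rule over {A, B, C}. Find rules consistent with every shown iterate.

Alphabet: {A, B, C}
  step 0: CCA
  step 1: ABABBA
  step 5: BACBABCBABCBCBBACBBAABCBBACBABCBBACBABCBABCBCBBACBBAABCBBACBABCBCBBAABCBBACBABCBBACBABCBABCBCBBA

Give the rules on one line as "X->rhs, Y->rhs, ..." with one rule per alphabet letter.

A->BA, B->CB, C->AB

  step 0 ⇒ step 1: CCA ⇒ AB·AB·BA
    A ↦ BA
    C ↦ AB
    B ↦ CB  (constrained at step 1)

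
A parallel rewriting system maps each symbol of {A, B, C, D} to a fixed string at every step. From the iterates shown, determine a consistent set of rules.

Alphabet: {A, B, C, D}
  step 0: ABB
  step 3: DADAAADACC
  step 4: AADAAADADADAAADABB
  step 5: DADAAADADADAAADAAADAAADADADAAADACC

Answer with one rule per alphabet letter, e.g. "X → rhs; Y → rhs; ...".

  step 4 ⇒ step 5: AADAAADADADAAADABB ⇒ DA·DA·AA·DA·DA·DA·AA·DA·AA·DA·AA·DA·DA·DA·AA·DA·C·C
    A ↦ DA
    B ↦ C
    D ↦ AA
  step 3 ⇒ step 4: DADAAADACC ⇒ AA·DA·AA·DA·DA·DA·AA·DA·B·B
    C ↦ B

A->DA, B->C, C->B, D->AA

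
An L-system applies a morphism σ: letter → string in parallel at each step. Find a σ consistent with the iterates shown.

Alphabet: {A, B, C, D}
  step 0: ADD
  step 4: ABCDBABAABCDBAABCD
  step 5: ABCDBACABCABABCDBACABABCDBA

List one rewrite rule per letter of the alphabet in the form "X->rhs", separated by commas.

  step 4 ⇒ step 5: ABCDBABAABCDBAABCD ⇒ AB·C·D·BA·C·AB·C·AB·AB·C·D·BA·C·AB·AB·C·D·BA
    A ↦ AB
    B ↦ C
    C ↦ D
    D ↦ BA

A->AB, B->C, C->D, D->BA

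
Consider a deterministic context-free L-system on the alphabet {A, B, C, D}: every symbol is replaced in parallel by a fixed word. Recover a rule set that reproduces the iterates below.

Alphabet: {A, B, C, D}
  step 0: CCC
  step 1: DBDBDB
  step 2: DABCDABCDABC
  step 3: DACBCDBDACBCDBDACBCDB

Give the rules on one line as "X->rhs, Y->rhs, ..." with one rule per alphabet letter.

  step 2 ⇒ step 3: DABCDABCDABC ⇒ DA·C·BC·DB·DA·C·BC·DB·DA·C·BC·DB
    A ↦ C
    B ↦ BC
    C ↦ DB
    D ↦ DA

A->C, B->BC, C->DB, D->DA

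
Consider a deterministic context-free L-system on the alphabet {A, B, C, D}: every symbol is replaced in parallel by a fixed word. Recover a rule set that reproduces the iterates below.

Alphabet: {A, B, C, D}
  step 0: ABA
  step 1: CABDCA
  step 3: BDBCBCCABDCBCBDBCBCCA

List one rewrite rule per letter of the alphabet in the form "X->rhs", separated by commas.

  step 0 ⇒ step 1: ABA ⇒ CA·BD·CA
    A ↦ CA
    B ↦ BD
    C ↦ BC  (constrained at step 1)
    D ↦ C  (constrained at step 1)

A->CA, B->BD, C->BC, D->C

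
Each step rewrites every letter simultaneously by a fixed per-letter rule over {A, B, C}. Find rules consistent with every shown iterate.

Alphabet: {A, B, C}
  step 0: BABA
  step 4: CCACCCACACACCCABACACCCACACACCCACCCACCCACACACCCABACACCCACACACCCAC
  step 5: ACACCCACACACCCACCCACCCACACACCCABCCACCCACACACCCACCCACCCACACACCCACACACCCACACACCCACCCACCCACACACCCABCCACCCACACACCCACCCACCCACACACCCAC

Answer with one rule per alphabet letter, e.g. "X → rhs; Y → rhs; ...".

A->CC, B->AB, C->AC

  step 4 ⇒ step 5: CCACCCACACACCCABACACCCACACACCCACCCACCCACACACCCABACACCCACACACCCAC ⇒ AC·AC·CC·AC·AC·AC·CC·AC·CC·AC·CC·AC·AC·AC·CC·AB·CC·AC·CC·AC·AC·AC·CC·AC·CC·AC·CC·AC·AC·AC·CC·AC·AC·AC·CC·AC·AC·AC·CC·AC·CC·AC·CC·AC·AC·AC·CC·AB·CC·AC·CC·AC·AC·AC·CC·AC·CC·AC·CC·AC·AC·AC·CC·AC
    A ↦ CC
    B ↦ AB
    C ↦ AC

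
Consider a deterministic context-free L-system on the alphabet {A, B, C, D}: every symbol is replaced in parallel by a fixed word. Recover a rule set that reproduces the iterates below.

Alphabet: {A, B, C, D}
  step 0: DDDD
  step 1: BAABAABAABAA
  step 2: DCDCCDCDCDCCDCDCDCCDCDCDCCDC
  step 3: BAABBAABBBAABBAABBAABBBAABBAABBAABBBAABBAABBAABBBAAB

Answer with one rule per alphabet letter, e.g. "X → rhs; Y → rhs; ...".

  step 2 ⇒ step 3: DCDCCDCDCDCCDCDCDCCDCDCDCCDC ⇒ BAA·B·BAA·B·B·BAA·B·BAA·B·BAA·B·B·BAA·B·BAA·B·BAA·B·B·BAA·B·BAA·B·BAA·B·B·BAA·B
    C ↦ B
    D ↦ BAA
  step 1 ⇒ step 2: BAABAABAABAA ⇒ D·CDC·CDC·D·CDC·CDC·D·CDC·CDC·D·CDC·CDC
    A ↦ CDC
  step 1 ⇒ step 2: BAABAABAABAA ⇒ D·CDC·CDC·D·CDC·CDC·D·CDC·CDC·D·CDC·CDC
    B ↦ D

A->CDC, B->D, C->B, D->BAA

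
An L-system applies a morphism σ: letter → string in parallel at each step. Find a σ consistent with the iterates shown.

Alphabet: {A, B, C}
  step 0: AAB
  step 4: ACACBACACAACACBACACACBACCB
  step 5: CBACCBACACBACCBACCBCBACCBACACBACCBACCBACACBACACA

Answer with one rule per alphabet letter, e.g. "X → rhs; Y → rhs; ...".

  step 4 ⇒ step 5: ACACBACACAACACBACACACBACCB ⇒ CB·AC·CB·AC·A·CB·AC·CB·AC·CB·CB·AC·CB·AC·A·CB·AC·CB·AC·CB·AC·A·CB·AC·AC·A
    A ↦ CB
    B ↦ A
    C ↦ AC

A->CB, B->A, C->AC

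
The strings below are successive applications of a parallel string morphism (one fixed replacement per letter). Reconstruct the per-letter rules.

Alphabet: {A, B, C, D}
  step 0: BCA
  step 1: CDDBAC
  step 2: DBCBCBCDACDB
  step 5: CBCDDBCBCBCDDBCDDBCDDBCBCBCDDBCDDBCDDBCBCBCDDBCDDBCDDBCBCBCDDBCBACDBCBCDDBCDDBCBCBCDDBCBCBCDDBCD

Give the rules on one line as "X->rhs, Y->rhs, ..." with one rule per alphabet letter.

  step 1 ⇒ step 2: CDDBAC ⇒ DB·CB·CB·CD·AC·DB
    A ↦ AC
    B ↦ CD
    C ↦ DB
    D ↦ CB

A->AC, B->CD, C->DB, D->CB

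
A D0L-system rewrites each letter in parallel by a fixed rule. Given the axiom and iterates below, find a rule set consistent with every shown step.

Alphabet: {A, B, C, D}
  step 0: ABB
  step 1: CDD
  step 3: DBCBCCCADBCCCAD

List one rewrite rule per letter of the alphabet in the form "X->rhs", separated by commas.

  step 0 ⇒ step 1: ABB ⇒ C·D·D
    A ↦ C
    B ↦ D
    C ↦ BC  (constrained at step 1)
    D ↦ CAD  (constrained at step 1)

A->C, B->D, C->BC, D->CAD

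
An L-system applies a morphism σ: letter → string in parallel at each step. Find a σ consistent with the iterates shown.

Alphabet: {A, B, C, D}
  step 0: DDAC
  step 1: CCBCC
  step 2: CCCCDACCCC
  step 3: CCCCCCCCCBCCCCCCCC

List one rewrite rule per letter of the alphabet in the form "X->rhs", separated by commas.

  step 2 ⇒ step 3: CCCCDACCCC ⇒ CC·CC·CC·CC·C·B·CC·CC·CC·CC
    A ↦ B
    C ↦ CC
    D ↦ C
  step 1 ⇒ step 2: CCBCC ⇒ CC·CC·DA·CC·CC
    B ↦ DA

A->B, B->DA, C->CC, D->C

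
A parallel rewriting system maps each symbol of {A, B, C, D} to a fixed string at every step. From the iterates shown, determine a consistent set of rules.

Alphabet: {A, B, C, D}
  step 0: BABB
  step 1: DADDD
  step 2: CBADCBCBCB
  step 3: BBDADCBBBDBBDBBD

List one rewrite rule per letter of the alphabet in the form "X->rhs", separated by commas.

A->AD, B->D, C->BB, D->CB

  step 2 ⇒ step 3: CBADCBCBCB ⇒ BB·D·AD·CB·BB·D·BB·D·BB·D
    A ↦ AD
    B ↦ D
    C ↦ BB
    D ↦ CB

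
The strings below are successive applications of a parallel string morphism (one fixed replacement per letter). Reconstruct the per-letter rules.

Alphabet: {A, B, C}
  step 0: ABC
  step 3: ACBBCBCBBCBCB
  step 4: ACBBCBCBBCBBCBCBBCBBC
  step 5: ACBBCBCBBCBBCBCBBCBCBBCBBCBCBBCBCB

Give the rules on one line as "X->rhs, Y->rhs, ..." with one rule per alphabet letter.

  step 4 ⇒ step 5: ACBBCBCBBCBBCBCBBCBBC ⇒ AC·B·BC·BC·B·BC·B·BC·BC·B·BC·BC·B·BC·B·BC·BC·B·BC·BC·B
    A ↦ AC
    B ↦ BC
    C ↦ B

A->AC, B->BC, C->B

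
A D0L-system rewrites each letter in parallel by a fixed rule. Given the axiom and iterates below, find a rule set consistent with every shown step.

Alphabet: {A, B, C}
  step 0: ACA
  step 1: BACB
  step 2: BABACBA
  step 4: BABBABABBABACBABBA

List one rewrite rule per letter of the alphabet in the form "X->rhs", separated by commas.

A->B, B->BA, C->AC

  step 1 ⇒ step 2: BACB ⇒ BA·B·AC·BA
    A ↦ B
    B ↦ BA
    C ↦ AC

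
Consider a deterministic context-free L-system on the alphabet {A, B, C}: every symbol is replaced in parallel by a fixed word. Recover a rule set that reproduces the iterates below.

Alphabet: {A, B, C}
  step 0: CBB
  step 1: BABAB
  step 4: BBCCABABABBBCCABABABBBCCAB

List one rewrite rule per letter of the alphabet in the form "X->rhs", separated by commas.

A->CC, B->AB, C->B

  step 0 ⇒ step 1: CBB ⇒ B·AB·AB
    B ↦ AB
    C ↦ B
    A ↦ CC  (constrained at step 1)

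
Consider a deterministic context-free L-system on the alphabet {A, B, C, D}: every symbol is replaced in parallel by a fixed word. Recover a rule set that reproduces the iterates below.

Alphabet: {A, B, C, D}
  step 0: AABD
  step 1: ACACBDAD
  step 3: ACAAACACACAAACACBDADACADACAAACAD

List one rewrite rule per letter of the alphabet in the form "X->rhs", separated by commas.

A->AC, B->BD, C->AA, D->AD

  step 0 ⇒ step 1: AABD ⇒ AC·AC·BD·AD
    A ↦ AC
    B ↦ BD
    D ↦ AD
    C ↦ AA  (constrained at step 1)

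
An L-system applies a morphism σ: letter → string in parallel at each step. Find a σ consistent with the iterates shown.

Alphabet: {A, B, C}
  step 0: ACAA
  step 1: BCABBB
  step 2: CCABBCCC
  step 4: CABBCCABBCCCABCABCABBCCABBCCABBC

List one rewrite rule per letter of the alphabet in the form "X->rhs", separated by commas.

  step 1 ⇒ step 2: BCABBB ⇒ C·CAB·B·C·C·C
    A ↦ B
    B ↦ C
    C ↦ CAB

A->B, B->C, C->CAB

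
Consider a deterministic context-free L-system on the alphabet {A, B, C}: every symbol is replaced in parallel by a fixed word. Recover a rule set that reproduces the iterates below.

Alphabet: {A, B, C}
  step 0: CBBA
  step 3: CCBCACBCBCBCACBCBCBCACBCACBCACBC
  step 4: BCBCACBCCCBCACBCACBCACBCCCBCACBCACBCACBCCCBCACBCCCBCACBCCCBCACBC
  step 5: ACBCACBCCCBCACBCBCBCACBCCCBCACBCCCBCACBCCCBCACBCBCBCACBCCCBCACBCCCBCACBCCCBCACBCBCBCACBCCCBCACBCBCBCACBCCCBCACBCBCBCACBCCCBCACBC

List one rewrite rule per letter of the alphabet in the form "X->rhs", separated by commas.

  step 4 ⇒ step 5: BCBCACBCCCBCACBCACBCACBCCCBCACBCACBCACBCCCBCACBCCCBCACBCCCBCACBC ⇒ AC·BC·AC·BC·CC·BC·AC·BC·BC·BC·AC·BC·CC·BC·AC·BC·CC·BC·AC·BC·CC·BC·AC·BC·BC·BC·AC·BC·CC·BC·AC·BC·CC·BC·AC·BC·CC·BC·AC·BC·BC·BC·AC·BC·CC·BC·AC·BC·BC·BC·AC·BC·CC·BC·AC·BC·BC·BC·AC·BC·CC·BC·AC·BC
    A ↦ CC
    B ↦ AC
    C ↦ BC

A->CC, B->AC, C->BC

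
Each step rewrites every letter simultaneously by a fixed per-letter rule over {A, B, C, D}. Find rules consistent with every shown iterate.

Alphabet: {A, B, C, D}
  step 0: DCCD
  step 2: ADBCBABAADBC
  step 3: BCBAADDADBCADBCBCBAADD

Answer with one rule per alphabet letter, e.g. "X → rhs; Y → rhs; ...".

  step 2 ⇒ step 3: ADBCBABAADBC ⇒ BC·BA·AD·D·AD·BC·AD·BC·BC·BA·AD·D
    A ↦ BC
    B ↦ AD
    C ↦ D
    D ↦ BA

A->BC, B->AD, C->D, D->BA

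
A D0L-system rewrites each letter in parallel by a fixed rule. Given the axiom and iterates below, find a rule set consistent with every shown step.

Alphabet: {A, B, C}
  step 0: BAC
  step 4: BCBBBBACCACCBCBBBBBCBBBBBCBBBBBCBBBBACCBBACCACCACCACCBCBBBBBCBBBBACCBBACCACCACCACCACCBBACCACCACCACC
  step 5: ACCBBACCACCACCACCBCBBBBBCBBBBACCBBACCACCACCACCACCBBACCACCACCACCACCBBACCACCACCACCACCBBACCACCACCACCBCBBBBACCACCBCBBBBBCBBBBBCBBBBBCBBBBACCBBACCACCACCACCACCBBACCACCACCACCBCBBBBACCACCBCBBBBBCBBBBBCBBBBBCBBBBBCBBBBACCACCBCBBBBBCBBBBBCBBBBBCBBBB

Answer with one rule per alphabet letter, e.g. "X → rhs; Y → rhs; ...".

  step 4 ⇒ step 5: BCBBBBACCACCBCBBBBBCBBBBBCBBBBBCBBBBACCBBACCACCACCACCBCBBBBBCBBBBACCBBACCACCACCACCACCBBACCACCACCACC ⇒ ACC·BB·ACC·ACC·ACC·ACC·BC·BB·BB·BC·BB·BB·ACC·BB·ACC·ACC·ACC·ACC·ACC·BB·ACC·ACC·ACC·ACC·ACC·BB·ACC·ACC·ACC·ACC·ACC·BB·ACC·ACC·ACC·ACC·BC·BB·BB·ACC·ACC·BC·BB·BB·BC·BB·BB·BC·BB·BB·BC·BB·BB·ACC·BB·ACC·ACC·ACC·ACC·ACC·BB·ACC·ACC·ACC·ACC·BC·BB·BB·ACC·ACC·BC·BB·BB·BC·BB·BB·BC·BB·BB·BC·BB·BB·BC·BB·BB·ACC·ACC·BC·BB·BB·BC·BB·BB·BC·BB·BB·BC·BB·BB
    A ↦ BC
    B ↦ ACC
    C ↦ BB

A->BC, B->ACC, C->BB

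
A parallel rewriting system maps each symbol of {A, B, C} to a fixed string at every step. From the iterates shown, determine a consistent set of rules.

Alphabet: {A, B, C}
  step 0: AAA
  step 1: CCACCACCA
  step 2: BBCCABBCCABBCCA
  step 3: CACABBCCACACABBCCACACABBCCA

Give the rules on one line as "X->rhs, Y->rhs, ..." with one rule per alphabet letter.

  step 2 ⇒ step 3: BBCCABBCCABBCCA ⇒ CA·CA·B·B·CCA·CA·CA·B·B·CCA·CA·CA·B·B·CCA
    A ↦ CCA
    B ↦ CA
    C ↦ B

A->CCA, B->CA, C->B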